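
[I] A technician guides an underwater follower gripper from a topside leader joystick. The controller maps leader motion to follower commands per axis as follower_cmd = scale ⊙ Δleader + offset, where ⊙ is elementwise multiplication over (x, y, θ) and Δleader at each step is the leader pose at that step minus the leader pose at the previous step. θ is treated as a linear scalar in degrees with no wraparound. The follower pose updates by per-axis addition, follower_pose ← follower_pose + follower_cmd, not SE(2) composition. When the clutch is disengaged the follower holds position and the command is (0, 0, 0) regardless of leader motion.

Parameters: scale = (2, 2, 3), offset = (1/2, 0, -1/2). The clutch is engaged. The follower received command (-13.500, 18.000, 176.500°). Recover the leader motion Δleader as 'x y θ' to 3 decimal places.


-7.000 9.000 59.000

axis x: (-13.500 − 1/2) / (2) = -7.000
axis y: (18.000 − 0) / (2) = 9.000
axis θ: (176.500 − -1/2) / (3) = 59.000


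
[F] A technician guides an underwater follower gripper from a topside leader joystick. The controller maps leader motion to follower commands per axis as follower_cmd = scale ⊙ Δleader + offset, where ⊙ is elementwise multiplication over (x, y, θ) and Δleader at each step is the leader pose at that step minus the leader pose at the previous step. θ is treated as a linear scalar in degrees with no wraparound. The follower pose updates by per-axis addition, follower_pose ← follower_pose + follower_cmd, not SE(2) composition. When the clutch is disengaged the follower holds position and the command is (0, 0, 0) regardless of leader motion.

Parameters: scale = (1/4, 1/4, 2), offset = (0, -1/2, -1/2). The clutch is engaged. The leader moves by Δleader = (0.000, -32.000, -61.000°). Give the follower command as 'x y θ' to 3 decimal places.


axis x: 1/4·0.000 + 0 = 0.000
axis y: 1/4·-32.000 + -1/2 = -8.500
axis θ: 2·-61.000 + -1/2 = -122.500

0.000 -8.500 -122.500


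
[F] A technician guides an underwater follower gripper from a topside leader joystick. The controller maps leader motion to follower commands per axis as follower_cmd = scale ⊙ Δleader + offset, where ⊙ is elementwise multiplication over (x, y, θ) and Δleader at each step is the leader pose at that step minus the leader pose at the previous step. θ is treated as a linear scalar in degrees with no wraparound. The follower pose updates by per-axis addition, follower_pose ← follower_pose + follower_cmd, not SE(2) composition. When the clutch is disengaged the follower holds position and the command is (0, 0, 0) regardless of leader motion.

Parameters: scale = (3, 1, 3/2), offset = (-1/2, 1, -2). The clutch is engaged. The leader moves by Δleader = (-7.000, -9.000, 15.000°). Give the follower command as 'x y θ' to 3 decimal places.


-21.500 -8.000 20.500

axis x: 3·-7.000 + -1/2 = -21.500
axis y: 1·-9.000 + 1 = -8.000
axis θ: 3/2·15.000 + -2 = 20.500


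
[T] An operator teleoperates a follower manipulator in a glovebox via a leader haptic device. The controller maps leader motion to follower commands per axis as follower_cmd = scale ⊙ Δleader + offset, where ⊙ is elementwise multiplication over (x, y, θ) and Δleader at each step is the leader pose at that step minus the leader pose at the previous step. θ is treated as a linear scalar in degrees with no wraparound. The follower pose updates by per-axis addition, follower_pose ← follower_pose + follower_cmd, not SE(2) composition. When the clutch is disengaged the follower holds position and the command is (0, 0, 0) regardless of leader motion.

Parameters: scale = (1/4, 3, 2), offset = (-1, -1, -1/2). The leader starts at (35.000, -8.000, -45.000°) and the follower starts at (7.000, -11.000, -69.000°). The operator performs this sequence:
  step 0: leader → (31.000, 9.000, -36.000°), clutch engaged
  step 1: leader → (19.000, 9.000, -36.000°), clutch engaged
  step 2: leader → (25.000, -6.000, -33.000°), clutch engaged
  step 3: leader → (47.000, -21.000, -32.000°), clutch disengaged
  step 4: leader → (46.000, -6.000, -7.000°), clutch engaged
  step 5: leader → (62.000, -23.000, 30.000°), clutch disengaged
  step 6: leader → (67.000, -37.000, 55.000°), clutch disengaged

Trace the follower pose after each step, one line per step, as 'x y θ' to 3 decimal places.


5.000 39.000 -51.500
1.000 38.000 -52.000
1.500 -8.000 -46.500
1.500 -8.000 -46.500
0.250 36.000 3.000
0.250 36.000 3.000
0.250 36.000 3.000

step 0: Δleader=(-4.000, 17.000, 9.000°), engaged; cmd=(-2.000, 50.000, 17.500°) → follower=(5.000, 39.000, -51.500°)
step 1: Δleader=(-12.000, 0.000, 0.000°), engaged; cmd=(-4.000, -1.000, -0.500°) → follower=(1.000, 38.000, -52.000°)
step 2: Δleader=(6.000, -15.000, 3.000°), engaged; cmd=(0.500, -46.000, 5.500°) → follower=(1.500, -8.000, -46.500°)
step 3: Δleader=(22.000, -15.000, 1.000°), disengaged; cmd=(0,0,0) → follower holds at (1.500, -8.000, -46.500°)
step 4: Δleader=(-1.000, 15.000, 25.000°), engaged; cmd=(-1.250, 44.000, 49.500°) → follower=(0.250, 36.000, 3.000°)
step 5: Δleader=(16.000, -17.000, 37.000°), disengaged; cmd=(0,0,0) → follower holds at (0.250, 36.000, 3.000°)
step 6: Δleader=(5.000, -14.000, 25.000°), disengaged; cmd=(0,0,0) → follower holds at (0.250, 36.000, 3.000°)


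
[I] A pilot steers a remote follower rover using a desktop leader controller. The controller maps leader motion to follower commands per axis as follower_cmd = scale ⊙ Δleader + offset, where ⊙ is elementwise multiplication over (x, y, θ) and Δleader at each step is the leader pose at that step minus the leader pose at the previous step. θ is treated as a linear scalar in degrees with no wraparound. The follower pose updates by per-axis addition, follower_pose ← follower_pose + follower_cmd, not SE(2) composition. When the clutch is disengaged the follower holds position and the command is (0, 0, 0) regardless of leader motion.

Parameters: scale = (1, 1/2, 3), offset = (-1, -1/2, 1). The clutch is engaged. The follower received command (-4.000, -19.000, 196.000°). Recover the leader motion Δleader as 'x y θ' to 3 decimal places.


-3.000 -37.000 65.000

axis x: (-4.000 − -1) / (1) = -3.000
axis y: (-19.000 − -1/2) / (1/2) = -37.000
axis θ: (196.000 − 1) / (3) = 65.000


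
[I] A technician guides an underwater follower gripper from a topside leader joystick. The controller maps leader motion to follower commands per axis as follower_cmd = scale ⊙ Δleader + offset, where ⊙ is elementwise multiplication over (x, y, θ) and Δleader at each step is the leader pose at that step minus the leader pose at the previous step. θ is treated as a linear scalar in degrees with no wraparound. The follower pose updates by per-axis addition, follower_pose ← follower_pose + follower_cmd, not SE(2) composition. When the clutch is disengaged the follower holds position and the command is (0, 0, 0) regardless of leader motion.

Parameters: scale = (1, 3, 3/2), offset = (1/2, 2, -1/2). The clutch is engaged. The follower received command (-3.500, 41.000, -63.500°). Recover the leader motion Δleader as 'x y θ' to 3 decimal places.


-4.000 13.000 -42.000

axis x: (-3.500 − 1/2) / (1) = -4.000
axis y: (41.000 − 2) / (3) = 13.000
axis θ: (-63.500 − -1/2) / (3/2) = -42.000


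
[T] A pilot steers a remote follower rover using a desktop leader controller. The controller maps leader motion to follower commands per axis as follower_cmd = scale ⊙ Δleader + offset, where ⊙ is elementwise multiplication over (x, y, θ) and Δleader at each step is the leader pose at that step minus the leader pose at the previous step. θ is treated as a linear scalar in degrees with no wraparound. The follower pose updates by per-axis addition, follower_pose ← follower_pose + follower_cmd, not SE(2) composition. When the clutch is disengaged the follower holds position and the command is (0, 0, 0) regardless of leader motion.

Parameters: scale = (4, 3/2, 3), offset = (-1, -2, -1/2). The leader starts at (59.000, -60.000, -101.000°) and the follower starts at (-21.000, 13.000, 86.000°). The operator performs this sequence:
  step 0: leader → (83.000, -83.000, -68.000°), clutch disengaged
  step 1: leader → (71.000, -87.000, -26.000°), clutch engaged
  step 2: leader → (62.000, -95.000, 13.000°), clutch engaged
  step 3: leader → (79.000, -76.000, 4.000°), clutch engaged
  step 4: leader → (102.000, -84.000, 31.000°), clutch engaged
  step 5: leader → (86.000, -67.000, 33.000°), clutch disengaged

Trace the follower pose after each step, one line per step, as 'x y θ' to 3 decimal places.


step 0: Δleader=(24.000, -23.000, 33.000°), disengaged; cmd=(0,0,0) → follower holds at (-21.000, 13.000, 86.000°)
step 1: Δleader=(-12.000, -4.000, 42.000°), engaged; cmd=(-49.000, -8.000, 125.500°) → follower=(-70.000, 5.000, 211.500°)
step 2: Δleader=(-9.000, -8.000, 39.000°), engaged; cmd=(-37.000, -14.000, 116.500°) → follower=(-107.000, -9.000, 328.000°)
step 3: Δleader=(17.000, 19.000, -9.000°), engaged; cmd=(67.000, 26.500, -27.500°) → follower=(-40.000, 17.500, 300.500°)
step 4: Δleader=(23.000, -8.000, 27.000°), engaged; cmd=(91.000, -14.000, 80.500°) → follower=(51.000, 3.500, 381.000°)
step 5: Δleader=(-16.000, 17.000, 2.000°), disengaged; cmd=(0,0,0) → follower holds at (51.000, 3.500, 381.000°)

-21.000 13.000 86.000
-70.000 5.000 211.500
-107.000 -9.000 328.000
-40.000 17.500 300.500
51.000 3.500 381.000
51.000 3.500 381.000


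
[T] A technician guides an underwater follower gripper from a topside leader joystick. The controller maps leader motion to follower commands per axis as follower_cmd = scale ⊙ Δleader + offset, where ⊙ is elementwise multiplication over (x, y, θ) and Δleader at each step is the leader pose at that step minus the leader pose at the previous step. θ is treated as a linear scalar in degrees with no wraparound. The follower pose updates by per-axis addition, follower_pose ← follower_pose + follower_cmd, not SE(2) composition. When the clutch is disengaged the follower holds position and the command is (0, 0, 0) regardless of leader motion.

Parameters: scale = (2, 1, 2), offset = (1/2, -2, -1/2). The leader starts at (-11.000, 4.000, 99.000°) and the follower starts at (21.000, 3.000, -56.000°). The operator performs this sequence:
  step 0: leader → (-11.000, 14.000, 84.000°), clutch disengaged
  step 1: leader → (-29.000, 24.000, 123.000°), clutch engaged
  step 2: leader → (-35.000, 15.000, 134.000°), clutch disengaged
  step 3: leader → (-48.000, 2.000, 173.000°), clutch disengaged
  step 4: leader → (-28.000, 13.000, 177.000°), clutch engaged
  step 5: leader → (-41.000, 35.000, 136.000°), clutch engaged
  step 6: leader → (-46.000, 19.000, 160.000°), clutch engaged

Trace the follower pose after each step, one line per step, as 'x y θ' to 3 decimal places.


step 0: Δleader=(0.000, 10.000, -15.000°), disengaged; cmd=(0,0,0) → follower holds at (21.000, 3.000, -56.000°)
step 1: Δleader=(-18.000, 10.000, 39.000°), engaged; cmd=(-35.500, 8.000, 77.500°) → follower=(-14.500, 11.000, 21.500°)
step 2: Δleader=(-6.000, -9.000, 11.000°), disengaged; cmd=(0,0,0) → follower holds at (-14.500, 11.000, 21.500°)
step 3: Δleader=(-13.000, -13.000, 39.000°), disengaged; cmd=(0,0,0) → follower holds at (-14.500, 11.000, 21.500°)
step 4: Δleader=(20.000, 11.000, 4.000°), engaged; cmd=(40.500, 9.000, 7.500°) → follower=(26.000, 20.000, 29.000°)
step 5: Δleader=(-13.000, 22.000, -41.000°), engaged; cmd=(-25.500, 20.000, -82.500°) → follower=(0.500, 40.000, -53.500°)
step 6: Δleader=(-5.000, -16.000, 24.000°), engaged; cmd=(-9.500, -18.000, 47.500°) → follower=(-9.000, 22.000, -6.000°)

21.000 3.000 -56.000
-14.500 11.000 21.500
-14.500 11.000 21.500
-14.500 11.000 21.500
26.000 20.000 29.000
0.500 40.000 -53.500
-9.000 22.000 -6.000


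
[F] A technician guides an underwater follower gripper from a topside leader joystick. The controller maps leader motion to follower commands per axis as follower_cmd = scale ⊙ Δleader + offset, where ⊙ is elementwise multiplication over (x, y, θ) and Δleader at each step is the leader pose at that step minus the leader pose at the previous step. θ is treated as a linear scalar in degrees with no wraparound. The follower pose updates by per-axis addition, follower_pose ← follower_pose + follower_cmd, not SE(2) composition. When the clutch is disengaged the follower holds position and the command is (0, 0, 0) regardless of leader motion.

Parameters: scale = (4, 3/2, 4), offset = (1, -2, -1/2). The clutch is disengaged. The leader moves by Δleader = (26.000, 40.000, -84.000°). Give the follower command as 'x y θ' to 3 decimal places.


clutch disengaged → follower holds; cmd = (0, 0, 0)

0.000 0.000 0.000


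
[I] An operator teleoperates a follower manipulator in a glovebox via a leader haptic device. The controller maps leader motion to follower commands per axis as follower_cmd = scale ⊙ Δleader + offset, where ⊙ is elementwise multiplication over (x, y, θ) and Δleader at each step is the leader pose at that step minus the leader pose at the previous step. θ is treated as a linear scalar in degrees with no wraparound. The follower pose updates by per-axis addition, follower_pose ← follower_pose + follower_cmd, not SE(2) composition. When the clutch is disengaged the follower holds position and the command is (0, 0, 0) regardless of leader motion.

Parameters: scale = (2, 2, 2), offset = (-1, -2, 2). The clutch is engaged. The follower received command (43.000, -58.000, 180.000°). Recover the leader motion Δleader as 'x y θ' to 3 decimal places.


axis x: (43.000 − -1) / (2) = 22.000
axis y: (-58.000 − -2) / (2) = -28.000
axis θ: (180.000 − 2) / (2) = 89.000

22.000 -28.000 89.000


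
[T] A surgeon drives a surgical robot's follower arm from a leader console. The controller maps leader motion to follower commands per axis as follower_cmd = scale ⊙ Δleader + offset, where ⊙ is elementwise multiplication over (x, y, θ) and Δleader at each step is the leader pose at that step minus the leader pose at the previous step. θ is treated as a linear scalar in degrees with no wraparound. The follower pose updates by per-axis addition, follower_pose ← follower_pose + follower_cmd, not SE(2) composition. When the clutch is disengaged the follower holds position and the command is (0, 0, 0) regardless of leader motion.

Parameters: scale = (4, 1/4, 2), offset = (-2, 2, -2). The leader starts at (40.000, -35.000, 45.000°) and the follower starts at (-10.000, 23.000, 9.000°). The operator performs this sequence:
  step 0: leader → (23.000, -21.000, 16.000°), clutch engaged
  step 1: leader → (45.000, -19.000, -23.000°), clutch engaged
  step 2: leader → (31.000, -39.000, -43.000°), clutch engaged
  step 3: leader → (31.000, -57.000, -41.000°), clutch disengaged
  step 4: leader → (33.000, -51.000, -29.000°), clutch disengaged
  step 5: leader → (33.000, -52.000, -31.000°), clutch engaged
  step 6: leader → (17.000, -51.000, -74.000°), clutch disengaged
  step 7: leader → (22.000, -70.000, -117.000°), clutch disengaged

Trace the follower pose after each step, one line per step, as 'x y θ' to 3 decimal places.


-80.000 28.500 -51.000
6.000 31.000 -131.000
-52.000 28.000 -173.000
-52.000 28.000 -173.000
-52.000 28.000 -173.000
-54.000 29.750 -179.000
-54.000 29.750 -179.000
-54.000 29.750 -179.000

step 0: Δleader=(-17.000, 14.000, -29.000°), engaged; cmd=(-70.000, 5.500, -60.000°) → follower=(-80.000, 28.500, -51.000°)
step 1: Δleader=(22.000, 2.000, -39.000°), engaged; cmd=(86.000, 2.500, -80.000°) → follower=(6.000, 31.000, -131.000°)
step 2: Δleader=(-14.000, -20.000, -20.000°), engaged; cmd=(-58.000, -3.000, -42.000°) → follower=(-52.000, 28.000, -173.000°)
step 3: Δleader=(0.000, -18.000, 2.000°), disengaged; cmd=(0,0,0) → follower holds at (-52.000, 28.000, -173.000°)
step 4: Δleader=(2.000, 6.000, 12.000°), disengaged; cmd=(0,0,0) → follower holds at (-52.000, 28.000, -173.000°)
step 5: Δleader=(0.000, -1.000, -2.000°), engaged; cmd=(-2.000, 1.750, -6.000°) → follower=(-54.000, 29.750, -179.000°)
step 6: Δleader=(-16.000, 1.000, -43.000°), disengaged; cmd=(0,0,0) → follower holds at (-54.000, 29.750, -179.000°)
step 7: Δleader=(5.000, -19.000, -43.000°), disengaged; cmd=(0,0,0) → follower holds at (-54.000, 29.750, -179.000°)


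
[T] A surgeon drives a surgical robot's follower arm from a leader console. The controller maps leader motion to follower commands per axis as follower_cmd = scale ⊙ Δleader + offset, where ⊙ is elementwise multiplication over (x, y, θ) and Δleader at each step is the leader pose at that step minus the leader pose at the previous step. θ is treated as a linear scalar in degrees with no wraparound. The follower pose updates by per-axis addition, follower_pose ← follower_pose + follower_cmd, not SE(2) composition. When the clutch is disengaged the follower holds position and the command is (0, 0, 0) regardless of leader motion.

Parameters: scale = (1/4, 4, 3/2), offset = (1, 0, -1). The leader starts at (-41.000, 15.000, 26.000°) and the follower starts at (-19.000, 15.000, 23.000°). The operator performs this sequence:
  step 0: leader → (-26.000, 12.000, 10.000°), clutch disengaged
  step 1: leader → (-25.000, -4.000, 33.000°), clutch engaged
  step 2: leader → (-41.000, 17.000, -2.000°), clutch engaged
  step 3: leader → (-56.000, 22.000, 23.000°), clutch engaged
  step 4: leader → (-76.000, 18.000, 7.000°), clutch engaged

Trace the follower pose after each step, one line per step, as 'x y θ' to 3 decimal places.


step 0: Δleader=(15.000, -3.000, -16.000°), disengaged; cmd=(0,0,0) → follower holds at (-19.000, 15.000, 23.000°)
step 1: Δleader=(1.000, -16.000, 23.000°), engaged; cmd=(1.250, -64.000, 33.500°) → follower=(-17.750, -49.000, 56.500°)
step 2: Δleader=(-16.000, 21.000, -35.000°), engaged; cmd=(-3.000, 84.000, -53.500°) → follower=(-20.750, 35.000, 3.000°)
step 3: Δleader=(-15.000, 5.000, 25.000°), engaged; cmd=(-2.750, 20.000, 36.500°) → follower=(-23.500, 55.000, 39.500°)
step 4: Δleader=(-20.000, -4.000, -16.000°), engaged; cmd=(-4.000, -16.000, -25.000°) → follower=(-27.500, 39.000, 14.500°)

-19.000 15.000 23.000
-17.750 -49.000 56.500
-20.750 35.000 3.000
-23.500 55.000 39.500
-27.500 39.000 14.500


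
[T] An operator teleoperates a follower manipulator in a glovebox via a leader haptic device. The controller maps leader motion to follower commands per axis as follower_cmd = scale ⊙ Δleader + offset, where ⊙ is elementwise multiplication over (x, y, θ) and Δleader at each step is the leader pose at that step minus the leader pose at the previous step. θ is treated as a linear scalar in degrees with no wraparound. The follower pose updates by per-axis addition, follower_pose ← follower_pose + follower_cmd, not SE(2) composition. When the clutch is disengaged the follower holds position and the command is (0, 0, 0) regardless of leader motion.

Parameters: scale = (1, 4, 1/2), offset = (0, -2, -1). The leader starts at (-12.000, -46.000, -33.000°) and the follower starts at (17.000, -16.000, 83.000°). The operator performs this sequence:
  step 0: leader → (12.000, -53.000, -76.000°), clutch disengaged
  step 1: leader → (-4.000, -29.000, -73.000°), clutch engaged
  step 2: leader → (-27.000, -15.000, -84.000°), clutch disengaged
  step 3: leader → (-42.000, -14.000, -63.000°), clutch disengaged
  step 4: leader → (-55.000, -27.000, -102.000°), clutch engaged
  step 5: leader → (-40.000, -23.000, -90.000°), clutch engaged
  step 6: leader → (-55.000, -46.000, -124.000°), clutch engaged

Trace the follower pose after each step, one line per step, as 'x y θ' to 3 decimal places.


17.000 -16.000 83.000
1.000 78.000 83.500
1.000 78.000 83.500
1.000 78.000 83.500
-12.000 24.000 63.000
3.000 38.000 68.000
-12.000 -56.000 50.000

step 0: Δleader=(24.000, -7.000, -43.000°), disengaged; cmd=(0,0,0) → follower holds at (17.000, -16.000, 83.000°)
step 1: Δleader=(-16.000, 24.000, 3.000°), engaged; cmd=(-16.000, 94.000, 0.500°) → follower=(1.000, 78.000, 83.500°)
step 2: Δleader=(-23.000, 14.000, -11.000°), disengaged; cmd=(0,0,0) → follower holds at (1.000, 78.000, 83.500°)
step 3: Δleader=(-15.000, 1.000, 21.000°), disengaged; cmd=(0,0,0) → follower holds at (1.000, 78.000, 83.500°)
step 4: Δleader=(-13.000, -13.000, -39.000°), engaged; cmd=(-13.000, -54.000, -20.500°) → follower=(-12.000, 24.000, 63.000°)
step 5: Δleader=(15.000, 4.000, 12.000°), engaged; cmd=(15.000, 14.000, 5.000°) → follower=(3.000, 38.000, 68.000°)
step 6: Δleader=(-15.000, -23.000, -34.000°), engaged; cmd=(-15.000, -94.000, -18.000°) → follower=(-12.000, -56.000, 50.000°)


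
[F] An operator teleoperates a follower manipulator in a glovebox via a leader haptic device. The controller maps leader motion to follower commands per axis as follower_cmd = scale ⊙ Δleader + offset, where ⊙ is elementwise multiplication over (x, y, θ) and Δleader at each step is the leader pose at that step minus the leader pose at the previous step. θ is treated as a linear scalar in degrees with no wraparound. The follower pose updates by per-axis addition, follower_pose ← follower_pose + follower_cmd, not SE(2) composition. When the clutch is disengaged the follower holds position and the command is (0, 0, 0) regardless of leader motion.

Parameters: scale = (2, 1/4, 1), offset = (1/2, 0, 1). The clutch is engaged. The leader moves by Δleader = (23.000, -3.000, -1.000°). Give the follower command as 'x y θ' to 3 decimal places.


axis x: 2·23.000 + 1/2 = 46.500
axis y: 1/4·-3.000 + 0 = -0.750
axis θ: 1·-1.000 + 1 = 0.000

46.500 -0.750 0.000


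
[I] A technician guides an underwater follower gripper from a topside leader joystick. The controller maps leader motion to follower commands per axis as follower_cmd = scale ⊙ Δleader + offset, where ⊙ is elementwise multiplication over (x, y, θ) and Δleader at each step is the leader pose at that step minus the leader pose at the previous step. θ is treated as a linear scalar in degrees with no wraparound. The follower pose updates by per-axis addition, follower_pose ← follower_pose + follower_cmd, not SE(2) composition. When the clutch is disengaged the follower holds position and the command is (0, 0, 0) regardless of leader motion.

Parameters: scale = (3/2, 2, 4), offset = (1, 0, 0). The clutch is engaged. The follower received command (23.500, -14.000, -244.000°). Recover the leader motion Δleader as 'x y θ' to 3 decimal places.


axis x: (23.500 − 1) / (3/2) = 15.000
axis y: (-14.000 − 0) / (2) = -7.000
axis θ: (-244.000 − 0) / (4) = -61.000

15.000 -7.000 -61.000


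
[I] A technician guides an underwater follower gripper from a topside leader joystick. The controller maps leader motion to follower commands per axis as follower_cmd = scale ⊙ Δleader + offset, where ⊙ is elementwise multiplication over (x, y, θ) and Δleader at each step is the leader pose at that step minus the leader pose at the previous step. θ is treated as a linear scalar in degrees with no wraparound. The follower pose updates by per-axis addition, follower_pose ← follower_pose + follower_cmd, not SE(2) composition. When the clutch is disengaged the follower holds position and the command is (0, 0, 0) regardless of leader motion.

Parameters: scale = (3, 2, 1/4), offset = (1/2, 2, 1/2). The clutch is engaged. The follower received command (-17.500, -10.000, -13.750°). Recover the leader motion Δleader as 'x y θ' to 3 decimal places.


-6.000 -6.000 -57.000

axis x: (-17.500 − 1/2) / (3) = -6.000
axis y: (-10.000 − 2) / (2) = -6.000
axis θ: (-13.750 − 1/2) / (1/4) = -57.000


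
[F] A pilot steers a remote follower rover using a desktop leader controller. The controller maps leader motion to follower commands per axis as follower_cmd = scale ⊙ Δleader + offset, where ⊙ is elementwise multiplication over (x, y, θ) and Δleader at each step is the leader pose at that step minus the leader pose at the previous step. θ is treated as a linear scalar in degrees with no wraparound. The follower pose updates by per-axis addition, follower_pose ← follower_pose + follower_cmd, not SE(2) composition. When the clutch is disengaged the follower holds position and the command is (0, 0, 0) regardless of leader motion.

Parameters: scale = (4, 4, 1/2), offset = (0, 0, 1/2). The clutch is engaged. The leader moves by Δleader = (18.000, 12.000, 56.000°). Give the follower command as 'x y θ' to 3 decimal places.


72.000 48.000 28.500

axis x: 4·18.000 + 0 = 72.000
axis y: 4·12.000 + 0 = 48.000
axis θ: 1/2·56.000 + 1/2 = 28.500


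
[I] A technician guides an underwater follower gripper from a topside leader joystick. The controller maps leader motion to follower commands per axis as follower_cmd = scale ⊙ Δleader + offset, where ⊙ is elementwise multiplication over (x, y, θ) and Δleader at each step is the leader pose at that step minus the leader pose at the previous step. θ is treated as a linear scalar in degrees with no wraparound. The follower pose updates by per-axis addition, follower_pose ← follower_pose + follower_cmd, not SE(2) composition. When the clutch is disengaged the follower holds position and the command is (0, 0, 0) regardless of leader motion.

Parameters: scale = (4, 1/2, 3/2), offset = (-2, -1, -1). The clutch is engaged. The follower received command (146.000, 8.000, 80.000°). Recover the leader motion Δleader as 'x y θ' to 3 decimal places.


axis x: (146.000 − -2) / (4) = 37.000
axis y: (8.000 − -1) / (1/2) = 18.000
axis θ: (80.000 − -1) / (3/2) = 54.000

37.000 18.000 54.000


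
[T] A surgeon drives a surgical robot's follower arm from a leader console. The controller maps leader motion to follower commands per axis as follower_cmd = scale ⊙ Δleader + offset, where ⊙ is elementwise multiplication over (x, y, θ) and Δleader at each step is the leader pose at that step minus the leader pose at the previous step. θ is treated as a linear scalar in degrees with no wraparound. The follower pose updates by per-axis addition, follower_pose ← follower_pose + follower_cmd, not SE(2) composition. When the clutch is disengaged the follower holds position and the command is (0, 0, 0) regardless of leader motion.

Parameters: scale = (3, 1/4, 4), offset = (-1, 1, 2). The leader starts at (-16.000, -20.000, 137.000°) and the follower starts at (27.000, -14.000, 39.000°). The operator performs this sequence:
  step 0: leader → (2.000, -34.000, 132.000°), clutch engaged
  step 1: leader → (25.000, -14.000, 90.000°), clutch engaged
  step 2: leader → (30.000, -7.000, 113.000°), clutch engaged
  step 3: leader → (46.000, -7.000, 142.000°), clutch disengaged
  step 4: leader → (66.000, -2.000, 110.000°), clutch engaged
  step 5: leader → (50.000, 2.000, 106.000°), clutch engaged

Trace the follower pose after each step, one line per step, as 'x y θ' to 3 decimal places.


step 0: Δleader=(18.000, -14.000, -5.000°), engaged; cmd=(53.000, -2.500, -18.000°) → follower=(80.000, -16.500, 21.000°)
step 1: Δleader=(23.000, 20.000, -42.000°), engaged; cmd=(68.000, 6.000, -166.000°) → follower=(148.000, -10.500, -145.000°)
step 2: Δleader=(5.000, 7.000, 23.000°), engaged; cmd=(14.000, 2.750, 94.000°) → follower=(162.000, -7.750, -51.000°)
step 3: Δleader=(16.000, 0.000, 29.000°), disengaged; cmd=(0,0,0) → follower holds at (162.000, -7.750, -51.000°)
step 4: Δleader=(20.000, 5.000, -32.000°), engaged; cmd=(59.000, 2.250, -126.000°) → follower=(221.000, -5.500, -177.000°)
step 5: Δleader=(-16.000, 4.000, -4.000°), engaged; cmd=(-49.000, 2.000, -14.000°) → follower=(172.000, -3.500, -191.000°)

80.000 -16.500 21.000
148.000 -10.500 -145.000
162.000 -7.750 -51.000
162.000 -7.750 -51.000
221.000 -5.500 -177.000
172.000 -3.500 -191.000


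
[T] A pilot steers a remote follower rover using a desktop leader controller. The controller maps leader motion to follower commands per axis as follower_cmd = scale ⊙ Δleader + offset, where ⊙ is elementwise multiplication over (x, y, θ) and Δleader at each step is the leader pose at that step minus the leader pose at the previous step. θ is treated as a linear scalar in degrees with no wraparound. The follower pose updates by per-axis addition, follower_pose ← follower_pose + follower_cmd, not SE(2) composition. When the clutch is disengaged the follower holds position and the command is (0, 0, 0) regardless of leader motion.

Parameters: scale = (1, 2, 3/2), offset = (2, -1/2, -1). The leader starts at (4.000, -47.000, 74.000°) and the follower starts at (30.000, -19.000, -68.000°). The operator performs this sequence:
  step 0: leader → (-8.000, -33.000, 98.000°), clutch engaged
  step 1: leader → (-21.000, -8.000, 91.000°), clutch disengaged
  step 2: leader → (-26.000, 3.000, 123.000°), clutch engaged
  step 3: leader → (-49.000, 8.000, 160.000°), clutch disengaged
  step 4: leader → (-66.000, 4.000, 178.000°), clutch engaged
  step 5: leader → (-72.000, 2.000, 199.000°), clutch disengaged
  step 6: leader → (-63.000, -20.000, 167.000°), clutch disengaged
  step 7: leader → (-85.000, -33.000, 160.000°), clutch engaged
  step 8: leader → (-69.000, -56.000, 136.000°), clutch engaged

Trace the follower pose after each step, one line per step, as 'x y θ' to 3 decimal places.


20.000 8.500 -33.000
20.000 8.500 -33.000
17.000 30.000 14.000
17.000 30.000 14.000
2.000 21.500 40.000
2.000 21.500 40.000
2.000 21.500 40.000
-18.000 -5.000 28.500
0.000 -51.500 -8.500

step 0: Δleader=(-12.000, 14.000, 24.000°), engaged; cmd=(-10.000, 27.500, 35.000°) → follower=(20.000, 8.500, -33.000°)
step 1: Δleader=(-13.000, 25.000, -7.000°), disengaged; cmd=(0,0,0) → follower holds at (20.000, 8.500, -33.000°)
step 2: Δleader=(-5.000, 11.000, 32.000°), engaged; cmd=(-3.000, 21.500, 47.000°) → follower=(17.000, 30.000, 14.000°)
step 3: Δleader=(-23.000, 5.000, 37.000°), disengaged; cmd=(0,0,0) → follower holds at (17.000, 30.000, 14.000°)
step 4: Δleader=(-17.000, -4.000, 18.000°), engaged; cmd=(-15.000, -8.500, 26.000°) → follower=(2.000, 21.500, 40.000°)
step 5: Δleader=(-6.000, -2.000, 21.000°), disengaged; cmd=(0,0,0) → follower holds at (2.000, 21.500, 40.000°)
step 6: Δleader=(9.000, -22.000, -32.000°), disengaged; cmd=(0,0,0) → follower holds at (2.000, 21.500, 40.000°)
step 7: Δleader=(-22.000, -13.000, -7.000°), engaged; cmd=(-20.000, -26.500, -11.500°) → follower=(-18.000, -5.000, 28.500°)
step 8: Δleader=(16.000, -23.000, -24.000°), engaged; cmd=(18.000, -46.500, -37.000°) → follower=(0.000, -51.500, -8.500°)


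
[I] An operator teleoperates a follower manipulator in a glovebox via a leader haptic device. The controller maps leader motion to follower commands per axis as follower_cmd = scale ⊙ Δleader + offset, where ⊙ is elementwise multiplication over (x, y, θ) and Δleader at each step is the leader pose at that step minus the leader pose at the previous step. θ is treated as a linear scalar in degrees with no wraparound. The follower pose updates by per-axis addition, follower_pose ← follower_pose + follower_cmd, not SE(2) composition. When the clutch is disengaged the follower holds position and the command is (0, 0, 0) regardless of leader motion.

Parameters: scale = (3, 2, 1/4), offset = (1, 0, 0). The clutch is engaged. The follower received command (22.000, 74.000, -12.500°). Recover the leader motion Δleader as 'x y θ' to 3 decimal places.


axis x: (22.000 − 1) / (3) = 7.000
axis y: (74.000 − 0) / (2) = 37.000
axis θ: (-12.500 − 0) / (1/4) = -50.000

7.000 37.000 -50.000


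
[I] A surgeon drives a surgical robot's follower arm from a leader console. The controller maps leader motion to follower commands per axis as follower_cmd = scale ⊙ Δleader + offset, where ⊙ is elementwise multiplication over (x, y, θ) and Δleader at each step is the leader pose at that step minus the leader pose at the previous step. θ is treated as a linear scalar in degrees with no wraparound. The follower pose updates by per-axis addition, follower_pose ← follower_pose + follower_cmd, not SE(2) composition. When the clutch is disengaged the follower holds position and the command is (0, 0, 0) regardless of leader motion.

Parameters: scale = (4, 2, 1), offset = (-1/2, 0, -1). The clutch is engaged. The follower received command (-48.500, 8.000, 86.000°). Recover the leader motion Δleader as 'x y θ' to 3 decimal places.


-12.000 4.000 87.000

axis x: (-48.500 − -1/2) / (4) = -12.000
axis y: (8.000 − 0) / (2) = 4.000
axis θ: (86.000 − -1) / (1) = 87.000


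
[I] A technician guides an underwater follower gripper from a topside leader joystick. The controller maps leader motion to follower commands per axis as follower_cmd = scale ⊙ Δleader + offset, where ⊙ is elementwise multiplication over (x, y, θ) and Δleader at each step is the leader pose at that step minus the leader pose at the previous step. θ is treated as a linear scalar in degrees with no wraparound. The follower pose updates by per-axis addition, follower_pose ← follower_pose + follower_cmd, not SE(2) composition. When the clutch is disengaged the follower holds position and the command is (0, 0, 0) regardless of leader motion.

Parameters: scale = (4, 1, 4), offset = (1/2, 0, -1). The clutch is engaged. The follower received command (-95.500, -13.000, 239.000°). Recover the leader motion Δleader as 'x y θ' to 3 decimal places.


axis x: (-95.500 − 1/2) / (4) = -24.000
axis y: (-13.000 − 0) / (1) = -13.000
axis θ: (239.000 − -1) / (4) = 60.000

-24.000 -13.000 60.000


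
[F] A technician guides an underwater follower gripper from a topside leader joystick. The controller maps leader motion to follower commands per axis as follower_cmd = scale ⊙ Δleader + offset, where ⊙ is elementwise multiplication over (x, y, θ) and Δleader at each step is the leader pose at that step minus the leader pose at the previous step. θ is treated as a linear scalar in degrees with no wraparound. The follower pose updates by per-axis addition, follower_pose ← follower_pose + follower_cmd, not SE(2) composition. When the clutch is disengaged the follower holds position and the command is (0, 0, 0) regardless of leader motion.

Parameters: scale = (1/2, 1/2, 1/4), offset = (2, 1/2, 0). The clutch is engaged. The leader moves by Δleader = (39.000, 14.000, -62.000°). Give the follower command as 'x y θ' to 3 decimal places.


21.500 7.500 -15.500

axis x: 1/2·39.000 + 2 = 21.500
axis y: 1/2·14.000 + 1/2 = 7.500
axis θ: 1/4·-62.000 + 0 = -15.500


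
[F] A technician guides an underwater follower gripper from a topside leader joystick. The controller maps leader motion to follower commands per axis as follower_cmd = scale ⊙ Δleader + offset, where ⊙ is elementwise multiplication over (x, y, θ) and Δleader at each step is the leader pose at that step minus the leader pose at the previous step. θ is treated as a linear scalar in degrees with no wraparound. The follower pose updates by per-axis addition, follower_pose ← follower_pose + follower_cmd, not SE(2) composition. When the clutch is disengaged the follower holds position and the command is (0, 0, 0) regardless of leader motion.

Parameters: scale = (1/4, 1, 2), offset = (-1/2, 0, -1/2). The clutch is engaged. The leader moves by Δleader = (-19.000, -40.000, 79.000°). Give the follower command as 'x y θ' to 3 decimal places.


axis x: 1/4·-19.000 + -1/2 = -5.250
axis y: 1·-40.000 + 0 = -40.000
axis θ: 2·79.000 + -1/2 = 157.500

-5.250 -40.000 157.500


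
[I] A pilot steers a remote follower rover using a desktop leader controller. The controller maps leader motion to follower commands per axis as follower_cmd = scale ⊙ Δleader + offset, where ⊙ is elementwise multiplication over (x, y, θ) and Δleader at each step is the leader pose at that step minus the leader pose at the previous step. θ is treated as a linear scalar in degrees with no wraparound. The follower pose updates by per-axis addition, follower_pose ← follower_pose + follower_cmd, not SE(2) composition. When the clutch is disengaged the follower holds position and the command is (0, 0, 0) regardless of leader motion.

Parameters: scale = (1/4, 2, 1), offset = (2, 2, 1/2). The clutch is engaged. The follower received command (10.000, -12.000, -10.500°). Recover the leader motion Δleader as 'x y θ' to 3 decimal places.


32.000 -7.000 -11.000

axis x: (10.000 − 2) / (1/4) = 32.000
axis y: (-12.000 − 2) / (2) = -7.000
axis θ: (-10.500 − 1/2) / (1) = -11.000


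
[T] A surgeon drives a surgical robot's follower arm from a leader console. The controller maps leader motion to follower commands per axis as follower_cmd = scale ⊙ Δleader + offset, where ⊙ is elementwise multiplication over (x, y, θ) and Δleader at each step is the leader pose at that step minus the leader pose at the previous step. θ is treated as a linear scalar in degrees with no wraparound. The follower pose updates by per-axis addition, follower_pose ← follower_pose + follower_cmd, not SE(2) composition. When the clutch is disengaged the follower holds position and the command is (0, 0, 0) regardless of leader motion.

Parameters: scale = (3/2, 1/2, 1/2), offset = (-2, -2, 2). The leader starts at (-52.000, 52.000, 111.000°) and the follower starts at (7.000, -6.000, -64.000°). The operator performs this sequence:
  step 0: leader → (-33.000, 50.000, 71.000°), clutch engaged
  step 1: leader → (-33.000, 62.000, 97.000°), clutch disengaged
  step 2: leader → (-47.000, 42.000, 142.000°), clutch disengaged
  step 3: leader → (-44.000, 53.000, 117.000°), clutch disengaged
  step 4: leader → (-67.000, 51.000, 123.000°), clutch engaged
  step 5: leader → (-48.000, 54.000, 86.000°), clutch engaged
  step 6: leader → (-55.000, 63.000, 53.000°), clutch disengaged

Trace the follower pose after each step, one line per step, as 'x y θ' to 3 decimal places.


33.500 -9.000 -82.000
33.500 -9.000 -82.000
33.500 -9.000 -82.000
33.500 -9.000 -82.000
-3.000 -12.000 -77.000
23.500 -12.500 -93.500
23.500 -12.500 -93.500

step 0: Δleader=(19.000, -2.000, -40.000°), engaged; cmd=(26.500, -3.000, -18.000°) → follower=(33.500, -9.000, -82.000°)
step 1: Δleader=(0.000, 12.000, 26.000°), disengaged; cmd=(0,0,0) → follower holds at (33.500, -9.000, -82.000°)
step 2: Δleader=(-14.000, -20.000, 45.000°), disengaged; cmd=(0,0,0) → follower holds at (33.500, -9.000, -82.000°)
step 3: Δleader=(3.000, 11.000, -25.000°), disengaged; cmd=(0,0,0) → follower holds at (33.500, -9.000, -82.000°)
step 4: Δleader=(-23.000, -2.000, 6.000°), engaged; cmd=(-36.500, -3.000, 5.000°) → follower=(-3.000, -12.000, -77.000°)
step 5: Δleader=(19.000, 3.000, -37.000°), engaged; cmd=(26.500, -0.500, -16.500°) → follower=(23.500, -12.500, -93.500°)
step 6: Δleader=(-7.000, 9.000, -33.000°), disengaged; cmd=(0,0,0) → follower holds at (23.500, -12.500, -93.500°)


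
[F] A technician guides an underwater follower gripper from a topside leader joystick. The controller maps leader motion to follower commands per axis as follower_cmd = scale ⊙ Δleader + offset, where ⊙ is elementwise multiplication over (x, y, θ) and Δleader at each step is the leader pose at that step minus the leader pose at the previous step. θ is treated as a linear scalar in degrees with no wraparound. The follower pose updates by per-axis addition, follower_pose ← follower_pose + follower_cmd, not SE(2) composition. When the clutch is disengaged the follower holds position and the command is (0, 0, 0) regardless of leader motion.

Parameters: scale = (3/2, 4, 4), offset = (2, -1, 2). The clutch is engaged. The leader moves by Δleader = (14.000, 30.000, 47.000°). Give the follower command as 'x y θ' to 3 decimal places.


23.000 119.000 190.000

axis x: 3/2·14.000 + 2 = 23.000
axis y: 4·30.000 + -1 = 119.000
axis θ: 4·47.000 + 2 = 190.000
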